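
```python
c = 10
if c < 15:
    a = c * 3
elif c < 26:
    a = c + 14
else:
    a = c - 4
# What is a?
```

Answer: 30

Derivation:
Trace (tracking a):
c = 10  # -> c = 10
if c < 15:  # condition is True
    a = c * 3  # -> a = 30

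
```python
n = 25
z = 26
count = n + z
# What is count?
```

Answer: 51

Derivation:
Trace (tracking count):
n = 25  # -> n = 25
z = 26  # -> z = 26
count = n + z  # -> count = 51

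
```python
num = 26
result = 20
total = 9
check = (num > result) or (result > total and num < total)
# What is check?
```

Trace (tracking check):
num = 26  # -> num = 26
result = 20  # -> result = 20
total = 9  # -> total = 9
check = num > result or (result > total and num < total)  # -> check = True

Answer: True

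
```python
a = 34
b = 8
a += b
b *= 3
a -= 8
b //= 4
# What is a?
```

Answer: 34

Derivation:
Trace (tracking a):
a = 34  # -> a = 34
b = 8  # -> b = 8
a += b  # -> a = 42
b *= 3  # -> b = 24
a -= 8  # -> a = 34
b //= 4  # -> b = 6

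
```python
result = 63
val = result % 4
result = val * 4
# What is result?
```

Answer: 12

Derivation:
Trace (tracking result):
result = 63  # -> result = 63
val = result % 4  # -> val = 3
result = val * 4  # -> result = 12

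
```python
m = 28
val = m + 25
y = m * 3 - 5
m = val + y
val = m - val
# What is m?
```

Answer: 132

Derivation:
Trace (tracking m):
m = 28  # -> m = 28
val = m + 25  # -> val = 53
y = m * 3 - 5  # -> y = 79
m = val + y  # -> m = 132
val = m - val  # -> val = 79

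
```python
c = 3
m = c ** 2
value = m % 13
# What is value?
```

Trace (tracking value):
c = 3  # -> c = 3
m = c ** 2  # -> m = 9
value = m % 13  # -> value = 9

Answer: 9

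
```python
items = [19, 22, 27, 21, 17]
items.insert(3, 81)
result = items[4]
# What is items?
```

Trace (tracking items):
items = [19, 22, 27, 21, 17]  # -> items = [19, 22, 27, 21, 17]
items.insert(3, 81)  # -> items = [19, 22, 27, 81, 21, 17]
result = items[4]  # -> result = 21

Answer: [19, 22, 27, 81, 21, 17]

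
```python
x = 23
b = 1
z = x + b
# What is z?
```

Trace (tracking z):
x = 23  # -> x = 23
b = 1  # -> b = 1
z = x + b  # -> z = 24

Answer: 24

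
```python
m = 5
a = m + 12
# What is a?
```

Trace (tracking a):
m = 5  # -> m = 5
a = m + 12  # -> a = 17

Answer: 17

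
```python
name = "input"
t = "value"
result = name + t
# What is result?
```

Trace (tracking result):
name = 'input'  # -> name = 'input'
t = 'value'  # -> t = 'value'
result = name + t  # -> result = 'inputvalue'

Answer: 'inputvalue'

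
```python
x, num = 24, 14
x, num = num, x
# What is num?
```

Trace (tracking num):
x, num = (24, 14)  # -> x = 24, num = 14
x, num = (num, x)  # -> x = 14, num = 24

Answer: 24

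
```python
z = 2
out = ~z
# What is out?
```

Answer: -3

Derivation:
Trace (tracking out):
z = 2  # -> z = 2
out = ~z  # -> out = -3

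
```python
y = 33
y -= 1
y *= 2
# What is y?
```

Trace (tracking y):
y = 33  # -> y = 33
y -= 1  # -> y = 32
y *= 2  # -> y = 64

Answer: 64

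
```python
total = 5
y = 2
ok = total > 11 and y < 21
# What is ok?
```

Answer: False

Derivation:
Trace (tracking ok):
total = 5  # -> total = 5
y = 2  # -> y = 2
ok = total > 11 and y < 21  # -> ok = False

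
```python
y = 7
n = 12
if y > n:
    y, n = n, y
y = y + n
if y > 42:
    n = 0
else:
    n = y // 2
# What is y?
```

Trace (tracking y):
y = 7  # -> y = 7
n = 12  # -> n = 12
if y > n:  # condition is False
y = y + n  # -> y = 19
if y > 42:  # condition is False
else:
    n = y // 2  # -> n = 9

Answer: 19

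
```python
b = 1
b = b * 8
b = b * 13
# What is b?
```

Trace (tracking b):
b = 1  # -> b = 1
b = b * 8  # -> b = 8
b = b * 13  # -> b = 104

Answer: 104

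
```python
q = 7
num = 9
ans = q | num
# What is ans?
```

Trace (tracking ans):
q = 7  # -> q = 7
num = 9  # -> num = 9
ans = q | num  # -> ans = 15

Answer: 15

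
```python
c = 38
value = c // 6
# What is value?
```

Answer: 6

Derivation:
Trace (tracking value):
c = 38  # -> c = 38
value = c // 6  # -> value = 6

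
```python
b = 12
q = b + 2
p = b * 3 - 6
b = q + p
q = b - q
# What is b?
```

Trace (tracking b):
b = 12  # -> b = 12
q = b + 2  # -> q = 14
p = b * 3 - 6  # -> p = 30
b = q + p  # -> b = 44
q = b - q  # -> q = 30

Answer: 44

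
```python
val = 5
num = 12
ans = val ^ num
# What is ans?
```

Answer: 9

Derivation:
Trace (tracking ans):
val = 5  # -> val = 5
num = 12  # -> num = 12
ans = val ^ num  # -> ans = 9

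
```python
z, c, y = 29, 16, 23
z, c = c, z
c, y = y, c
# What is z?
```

Answer: 16

Derivation:
Trace (tracking z):
z, c, y = (29, 16, 23)  # -> z = 29, c = 16, y = 23
z, c = (c, z)  # -> z = 16, c = 29
c, y = (y, c)  # -> c = 23, y = 29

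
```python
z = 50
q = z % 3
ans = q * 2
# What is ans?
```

Answer: 4

Derivation:
Trace (tracking ans):
z = 50  # -> z = 50
q = z % 3  # -> q = 2
ans = q * 2  # -> ans = 4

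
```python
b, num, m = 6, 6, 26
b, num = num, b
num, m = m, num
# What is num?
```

Trace (tracking num):
b, num, m = (6, 6, 26)  # -> b = 6, num = 6, m = 26
b, num = (num, b)  # -> b = 6, num = 6
num, m = (m, num)  # -> num = 26, m = 6

Answer: 26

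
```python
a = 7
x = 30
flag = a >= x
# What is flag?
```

Trace (tracking flag):
a = 7  # -> a = 7
x = 30  # -> x = 30
flag = a >= x  # -> flag = False

Answer: False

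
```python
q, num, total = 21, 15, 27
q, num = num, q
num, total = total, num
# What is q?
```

Answer: 15

Derivation:
Trace (tracking q):
q, num, total = (21, 15, 27)  # -> q = 21, num = 15, total = 27
q, num = (num, q)  # -> q = 15, num = 21
num, total = (total, num)  # -> num = 27, total = 21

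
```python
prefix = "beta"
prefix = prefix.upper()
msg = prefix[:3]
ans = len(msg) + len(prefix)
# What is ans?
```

Answer: 7

Derivation:
Trace (tracking ans):
prefix = 'beta'  # -> prefix = 'beta'
prefix = prefix.upper()  # -> prefix = 'BETA'
msg = prefix[:3]  # -> msg = 'BET'
ans = len(msg) + len(prefix)  # -> ans = 7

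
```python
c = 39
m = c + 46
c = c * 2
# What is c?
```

Trace (tracking c):
c = 39  # -> c = 39
m = c + 46  # -> m = 85
c = c * 2  # -> c = 78

Answer: 78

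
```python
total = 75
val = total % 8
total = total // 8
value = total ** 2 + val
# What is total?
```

Trace (tracking total):
total = 75  # -> total = 75
val = total % 8  # -> val = 3
total = total // 8  # -> total = 9
value = total ** 2 + val  # -> value = 84

Answer: 9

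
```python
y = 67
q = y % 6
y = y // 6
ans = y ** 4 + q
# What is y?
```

Trace (tracking y):
y = 67  # -> y = 67
q = y % 6  # -> q = 1
y = y // 6  # -> y = 11
ans = y ** 4 + q  # -> ans = 14642

Answer: 11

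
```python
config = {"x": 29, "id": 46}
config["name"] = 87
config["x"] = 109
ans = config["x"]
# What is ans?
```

Trace (tracking ans):
config = {'x': 29, 'id': 46}  # -> config = {'x': 29, 'id': 46}
config['name'] = 87  # -> config = {'x': 29, 'id': 46, 'name': 87}
config['x'] = 109  # -> config = {'x': 109, 'id': 46, 'name': 87}
ans = config['x']  # -> ans = 109

Answer: 109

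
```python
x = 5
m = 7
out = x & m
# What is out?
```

Trace (tracking out):
x = 5  # -> x = 5
m = 7  # -> m = 7
out = x & m  # -> out = 5

Answer: 5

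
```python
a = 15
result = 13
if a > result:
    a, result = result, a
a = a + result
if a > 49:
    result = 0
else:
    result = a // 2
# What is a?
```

Trace (tracking a):
a = 15  # -> a = 15
result = 13  # -> result = 13
if a > result:  # condition is True
    a, result = (result, a)  # -> a = 13, result = 15
a = a + result  # -> a = 28
if a > 49:  # condition is False
else:
    result = a // 2  # -> result = 14

Answer: 28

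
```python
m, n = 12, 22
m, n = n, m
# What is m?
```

Answer: 22

Derivation:
Trace (tracking m):
m, n = (12, 22)  # -> m = 12, n = 22
m, n = (n, m)  # -> m = 22, n = 12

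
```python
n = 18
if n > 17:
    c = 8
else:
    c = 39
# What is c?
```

Trace (tracking c):
n = 18  # -> n = 18
if n > 17:  # condition is True
    c = 8  # -> c = 8

Answer: 8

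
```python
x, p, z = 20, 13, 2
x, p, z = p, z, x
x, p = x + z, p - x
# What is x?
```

Answer: 33

Derivation:
Trace (tracking x):
x, p, z = (20, 13, 2)  # -> x = 20, p = 13, z = 2
x, p, z = (p, z, x)  # -> x = 13, p = 2, z = 20
x, p = (x + z, p - x)  # -> x = 33, p = -11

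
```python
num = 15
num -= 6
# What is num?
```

Trace (tracking num):
num = 15  # -> num = 15
num -= 6  # -> num = 9

Answer: 9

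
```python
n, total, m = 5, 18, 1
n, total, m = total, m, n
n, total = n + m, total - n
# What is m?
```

Answer: 5

Derivation:
Trace (tracking m):
n, total, m = (5, 18, 1)  # -> n = 5, total = 18, m = 1
n, total, m = (total, m, n)  # -> n = 18, total = 1, m = 5
n, total = (n + m, total - n)  # -> n = 23, total = -17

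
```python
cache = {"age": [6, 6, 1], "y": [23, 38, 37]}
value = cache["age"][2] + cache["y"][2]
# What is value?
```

Trace (tracking value):
cache = {'age': [6, 6, 1], 'y': [23, 38, 37]}  # -> cache = {'age': [6, 6, 1], 'y': [23, 38, 37]}
value = cache['age'][2] + cache['y'][2]  # -> value = 38

Answer: 38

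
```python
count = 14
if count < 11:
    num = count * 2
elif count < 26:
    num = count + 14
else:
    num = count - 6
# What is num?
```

Trace (tracking num):
count = 14  # -> count = 14
if count < 11:  # condition is False
elif count < 26:  # condition is True
    num = count + 14  # -> num = 28

Answer: 28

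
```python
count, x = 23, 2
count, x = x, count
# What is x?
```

Trace (tracking x):
count, x = (23, 2)  # -> count = 23, x = 2
count, x = (x, count)  # -> count = 2, x = 23

Answer: 23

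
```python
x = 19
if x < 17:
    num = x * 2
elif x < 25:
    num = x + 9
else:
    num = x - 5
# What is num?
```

Answer: 28

Derivation:
Trace (tracking num):
x = 19  # -> x = 19
if x < 17:  # condition is False
elif x < 25:  # condition is True
    num = x + 9  # -> num = 28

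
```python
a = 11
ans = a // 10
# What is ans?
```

Trace (tracking ans):
a = 11  # -> a = 11
ans = a // 10  # -> ans = 1

Answer: 1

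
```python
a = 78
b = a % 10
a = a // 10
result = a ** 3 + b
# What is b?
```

Trace (tracking b):
a = 78  # -> a = 78
b = a % 10  # -> b = 8
a = a // 10  # -> a = 7
result = a ** 3 + b  # -> result = 351

Answer: 8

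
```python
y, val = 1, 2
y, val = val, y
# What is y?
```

Trace (tracking y):
y, val = (1, 2)  # -> y = 1, val = 2
y, val = (val, y)  # -> y = 2, val = 1

Answer: 2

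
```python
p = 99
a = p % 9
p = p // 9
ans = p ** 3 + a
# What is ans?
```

Answer: 1331

Derivation:
Trace (tracking ans):
p = 99  # -> p = 99
a = p % 9  # -> a = 0
p = p // 9  # -> p = 11
ans = p ** 3 + a  # -> ans = 1331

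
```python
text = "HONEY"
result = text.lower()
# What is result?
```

Trace (tracking result):
text = 'HONEY'  # -> text = 'HONEY'
result = text.lower()  # -> result = 'honey'

Answer: 'honey'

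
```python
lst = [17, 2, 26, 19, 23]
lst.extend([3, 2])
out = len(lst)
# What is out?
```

Answer: 7

Derivation:
Trace (tracking out):
lst = [17, 2, 26, 19, 23]  # -> lst = [17, 2, 26, 19, 23]
lst.extend([3, 2])  # -> lst = [17, 2, 26, 19, 23, 3, 2]
out = len(lst)  # -> out = 7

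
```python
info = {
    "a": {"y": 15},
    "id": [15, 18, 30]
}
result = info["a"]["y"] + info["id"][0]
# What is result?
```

Answer: 30

Derivation:
Trace (tracking result):
info = {'a': {'y': 15}, 'id': [15, 18, 30]}  # -> info = {'a': {'y': 15}, 'id': [15, 18, 30]}
result = info['a']['y'] + info['id'][0]  # -> result = 30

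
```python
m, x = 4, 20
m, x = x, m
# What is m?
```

Trace (tracking m):
m, x = (4, 20)  # -> m = 4, x = 20
m, x = (x, m)  # -> m = 20, x = 4

Answer: 20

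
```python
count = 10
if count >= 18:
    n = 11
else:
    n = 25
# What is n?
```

Trace (tracking n):
count = 10  # -> count = 10
if count >= 18:  # condition is False
else:
    n = 25  # -> n = 25

Answer: 25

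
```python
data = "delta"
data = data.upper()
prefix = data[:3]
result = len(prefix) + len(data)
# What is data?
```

Trace (tracking data):
data = 'delta'  # -> data = 'delta'
data = data.upper()  # -> data = 'DELTA'
prefix = data[:3]  # -> prefix = 'DEL'
result = len(prefix) + len(data)  # -> result = 8

Answer: 'DELTA'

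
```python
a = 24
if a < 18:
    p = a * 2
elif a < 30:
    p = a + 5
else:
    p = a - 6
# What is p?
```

Answer: 29

Derivation:
Trace (tracking p):
a = 24  # -> a = 24
if a < 18:  # condition is False
elif a < 30:  # condition is True
    p = a + 5  # -> p = 29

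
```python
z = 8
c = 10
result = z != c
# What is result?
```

Trace (tracking result):
z = 8  # -> z = 8
c = 10  # -> c = 10
result = z != c  # -> result = True

Answer: True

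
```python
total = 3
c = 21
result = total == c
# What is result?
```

Trace (tracking result):
total = 3  # -> total = 3
c = 21  # -> c = 21
result = total == c  # -> result = False

Answer: False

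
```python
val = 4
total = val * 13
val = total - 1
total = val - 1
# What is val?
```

Trace (tracking val):
val = 4  # -> val = 4
total = val * 13  # -> total = 52
val = total - 1  # -> val = 51
total = val - 1  # -> total = 50

Answer: 51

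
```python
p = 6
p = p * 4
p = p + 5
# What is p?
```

Answer: 29

Derivation:
Trace (tracking p):
p = 6  # -> p = 6
p = p * 4  # -> p = 24
p = p + 5  # -> p = 29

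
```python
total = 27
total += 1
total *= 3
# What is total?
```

Answer: 84

Derivation:
Trace (tracking total):
total = 27  # -> total = 27
total += 1  # -> total = 28
total *= 3  # -> total = 84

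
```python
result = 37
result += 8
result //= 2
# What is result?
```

Trace (tracking result):
result = 37  # -> result = 37
result += 8  # -> result = 45
result //= 2  # -> result = 22

Answer: 22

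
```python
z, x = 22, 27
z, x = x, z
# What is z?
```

Trace (tracking z):
z, x = (22, 27)  # -> z = 22, x = 27
z, x = (x, z)  # -> z = 27, x = 22

Answer: 27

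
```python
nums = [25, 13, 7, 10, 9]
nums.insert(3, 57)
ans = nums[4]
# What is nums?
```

Answer: [25, 13, 7, 57, 10, 9]

Derivation:
Trace (tracking nums):
nums = [25, 13, 7, 10, 9]  # -> nums = [25, 13, 7, 10, 9]
nums.insert(3, 57)  # -> nums = [25, 13, 7, 57, 10, 9]
ans = nums[4]  # -> ans = 10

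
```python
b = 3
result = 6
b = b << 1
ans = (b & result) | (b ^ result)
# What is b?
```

Answer: 6

Derivation:
Trace (tracking b):
b = 3  # -> b = 3
result = 6  # -> result = 6
b = b << 1  # -> b = 6
ans = b & result | b ^ result  # -> ans = 6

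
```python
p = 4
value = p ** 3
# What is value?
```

Answer: 64

Derivation:
Trace (tracking value):
p = 4  # -> p = 4
value = p ** 3  # -> value = 64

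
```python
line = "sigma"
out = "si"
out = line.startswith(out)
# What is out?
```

Answer: True

Derivation:
Trace (tracking out):
line = 'sigma'  # -> line = 'sigma'
out = 'si'  # -> out = 'si'
out = line.startswith(out)  # -> out = True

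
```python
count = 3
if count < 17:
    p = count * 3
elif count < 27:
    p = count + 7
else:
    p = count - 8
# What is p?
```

Answer: 9

Derivation:
Trace (tracking p):
count = 3  # -> count = 3
if count < 17:  # condition is True
    p = count * 3  # -> p = 9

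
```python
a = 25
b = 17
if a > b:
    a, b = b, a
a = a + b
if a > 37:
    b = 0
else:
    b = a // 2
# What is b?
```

Trace (tracking b):
a = 25  # -> a = 25
b = 17  # -> b = 17
if a > b:  # condition is True
    a, b = (b, a)  # -> a = 17, b = 25
a = a + b  # -> a = 42
if a > 37:  # condition is True
    b = 0  # -> b = 0

Answer: 0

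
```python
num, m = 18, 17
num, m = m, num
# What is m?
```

Answer: 18

Derivation:
Trace (tracking m):
num, m = (18, 17)  # -> num = 18, m = 17
num, m = (m, num)  # -> num = 17, m = 18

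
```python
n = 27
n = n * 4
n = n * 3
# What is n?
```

Trace (tracking n):
n = 27  # -> n = 27
n = n * 4  # -> n = 108
n = n * 3  # -> n = 324

Answer: 324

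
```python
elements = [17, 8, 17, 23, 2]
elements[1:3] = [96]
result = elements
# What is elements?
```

Answer: [17, 96, 23, 2]

Derivation:
Trace (tracking elements):
elements = [17, 8, 17, 23, 2]  # -> elements = [17, 8, 17, 23, 2]
elements[1:3] = [96]  # -> elements = [17, 96, 23, 2]
result = elements  # -> result = [17, 96, 23, 2]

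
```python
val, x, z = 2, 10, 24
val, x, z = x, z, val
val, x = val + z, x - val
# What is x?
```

Trace (tracking x):
val, x, z = (2, 10, 24)  # -> val = 2, x = 10, z = 24
val, x, z = (x, z, val)  # -> val = 10, x = 24, z = 2
val, x = (val + z, x - val)  # -> val = 12, x = 14

Answer: 14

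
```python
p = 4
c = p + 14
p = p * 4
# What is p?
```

Answer: 16

Derivation:
Trace (tracking p):
p = 4  # -> p = 4
c = p + 14  # -> c = 18
p = p * 4  # -> p = 16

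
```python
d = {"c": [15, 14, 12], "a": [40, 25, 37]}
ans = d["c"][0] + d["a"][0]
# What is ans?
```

Answer: 55

Derivation:
Trace (tracking ans):
d = {'c': [15, 14, 12], 'a': [40, 25, 37]}  # -> d = {'c': [15, 14, 12], 'a': [40, 25, 37]}
ans = d['c'][0] + d['a'][0]  # -> ans = 55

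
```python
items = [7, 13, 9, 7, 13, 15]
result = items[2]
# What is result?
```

Answer: 9

Derivation:
Trace (tracking result):
items = [7, 13, 9, 7, 13, 15]  # -> items = [7, 13, 9, 7, 13, 15]
result = items[2]  # -> result = 9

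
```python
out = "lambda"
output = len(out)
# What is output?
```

Trace (tracking output):
out = 'lambda'  # -> out = 'lambda'
output = len(out)  # -> output = 6

Answer: 6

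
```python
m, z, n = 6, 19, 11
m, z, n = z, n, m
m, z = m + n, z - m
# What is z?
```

Answer: -8

Derivation:
Trace (tracking z):
m, z, n = (6, 19, 11)  # -> m = 6, z = 19, n = 11
m, z, n = (z, n, m)  # -> m = 19, z = 11, n = 6
m, z = (m + n, z - m)  # -> m = 25, z = -8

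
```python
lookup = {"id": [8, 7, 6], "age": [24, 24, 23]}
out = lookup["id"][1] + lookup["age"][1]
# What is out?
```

Answer: 31

Derivation:
Trace (tracking out):
lookup = {'id': [8, 7, 6], 'age': [24, 24, 23]}  # -> lookup = {'id': [8, 7, 6], 'age': [24, 24, 23]}
out = lookup['id'][1] + lookup['age'][1]  # -> out = 31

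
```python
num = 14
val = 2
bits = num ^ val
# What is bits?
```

Answer: 12

Derivation:
Trace (tracking bits):
num = 14  # -> num = 14
val = 2  # -> val = 2
bits = num ^ val  # -> bits = 12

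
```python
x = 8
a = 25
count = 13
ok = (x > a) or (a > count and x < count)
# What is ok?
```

Trace (tracking ok):
x = 8  # -> x = 8
a = 25  # -> a = 25
count = 13  # -> count = 13
ok = x > a or (a > count and x < count)  # -> ok = True

Answer: True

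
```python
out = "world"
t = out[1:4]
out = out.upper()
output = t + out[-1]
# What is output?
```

Answer: 'orlD'

Derivation:
Trace (tracking output):
out = 'world'  # -> out = 'world'
t = out[1:4]  # -> t = 'orl'
out = out.upper()  # -> out = 'WORLD'
output = t + out[-1]  # -> output = 'orlD'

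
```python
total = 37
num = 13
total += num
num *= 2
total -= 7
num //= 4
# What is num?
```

Answer: 6

Derivation:
Trace (tracking num):
total = 37  # -> total = 37
num = 13  # -> num = 13
total += num  # -> total = 50
num *= 2  # -> num = 26
total -= 7  # -> total = 43
num //= 4  # -> num = 6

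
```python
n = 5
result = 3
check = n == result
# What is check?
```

Answer: False

Derivation:
Trace (tracking check):
n = 5  # -> n = 5
result = 3  # -> result = 3
check = n == result  # -> check = False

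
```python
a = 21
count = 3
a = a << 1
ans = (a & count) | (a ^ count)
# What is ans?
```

Trace (tracking ans):
a = 21  # -> a = 21
count = 3  # -> count = 3
a = a << 1  # -> a = 42
ans = a & count | a ^ count  # -> ans = 43

Answer: 43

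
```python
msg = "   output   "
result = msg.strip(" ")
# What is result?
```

Trace (tracking result):
msg = '   output   '  # -> msg = '   output   '
result = msg.strip(' ')  # -> result = 'output'

Answer: 'output'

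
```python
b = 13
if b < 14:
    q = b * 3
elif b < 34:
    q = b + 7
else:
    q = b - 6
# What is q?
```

Trace (tracking q):
b = 13  # -> b = 13
if b < 14:  # condition is True
    q = b * 3  # -> q = 39

Answer: 39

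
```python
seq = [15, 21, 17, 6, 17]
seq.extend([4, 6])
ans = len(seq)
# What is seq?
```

Trace (tracking seq):
seq = [15, 21, 17, 6, 17]  # -> seq = [15, 21, 17, 6, 17]
seq.extend([4, 6])  # -> seq = [15, 21, 17, 6, 17, 4, 6]
ans = len(seq)  # -> ans = 7

Answer: [15, 21, 17, 6, 17, 4, 6]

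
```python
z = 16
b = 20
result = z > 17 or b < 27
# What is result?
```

Trace (tracking result):
z = 16  # -> z = 16
b = 20  # -> b = 20
result = z > 17 or b < 27  # -> result = True

Answer: True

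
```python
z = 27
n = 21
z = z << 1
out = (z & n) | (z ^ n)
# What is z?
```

Answer: 54

Derivation:
Trace (tracking z):
z = 27  # -> z = 27
n = 21  # -> n = 21
z = z << 1  # -> z = 54
out = z & n | z ^ n  # -> out = 55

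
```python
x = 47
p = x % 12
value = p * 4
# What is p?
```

Answer: 11

Derivation:
Trace (tracking p):
x = 47  # -> x = 47
p = x % 12  # -> p = 11
value = p * 4  # -> value = 44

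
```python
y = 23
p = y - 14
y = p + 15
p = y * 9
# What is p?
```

Answer: 216

Derivation:
Trace (tracking p):
y = 23  # -> y = 23
p = y - 14  # -> p = 9
y = p + 15  # -> y = 24
p = y * 9  # -> p = 216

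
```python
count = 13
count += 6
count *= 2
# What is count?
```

Trace (tracking count):
count = 13  # -> count = 13
count += 6  # -> count = 19
count *= 2  # -> count = 38

Answer: 38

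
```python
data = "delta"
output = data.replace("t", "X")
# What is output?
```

Trace (tracking output):
data = 'delta'  # -> data = 'delta'
output = data.replace('t', 'X')  # -> output = 'delXa'

Answer: 'delXa'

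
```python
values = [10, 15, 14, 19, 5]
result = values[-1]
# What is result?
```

Trace (tracking result):
values = [10, 15, 14, 19, 5]  # -> values = [10, 15, 14, 19, 5]
result = values[-1]  # -> result = 5

Answer: 5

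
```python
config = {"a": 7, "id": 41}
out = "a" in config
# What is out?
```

Answer: True

Derivation:
Trace (tracking out):
config = {'a': 7, 'id': 41}  # -> config = {'a': 7, 'id': 41}
out = 'a' in config  # -> out = True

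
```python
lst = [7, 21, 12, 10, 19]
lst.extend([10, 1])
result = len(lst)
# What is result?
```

Answer: 7

Derivation:
Trace (tracking result):
lst = [7, 21, 12, 10, 19]  # -> lst = [7, 21, 12, 10, 19]
lst.extend([10, 1])  # -> lst = [7, 21, 12, 10, 19, 10, 1]
result = len(lst)  # -> result = 7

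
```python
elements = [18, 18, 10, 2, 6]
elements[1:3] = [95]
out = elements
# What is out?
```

Answer: [18, 95, 2, 6]

Derivation:
Trace (tracking out):
elements = [18, 18, 10, 2, 6]  # -> elements = [18, 18, 10, 2, 6]
elements[1:3] = [95]  # -> elements = [18, 95, 2, 6]
out = elements  # -> out = [18, 95, 2, 6]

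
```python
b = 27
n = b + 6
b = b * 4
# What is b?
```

Answer: 108

Derivation:
Trace (tracking b):
b = 27  # -> b = 27
n = b + 6  # -> n = 33
b = b * 4  # -> b = 108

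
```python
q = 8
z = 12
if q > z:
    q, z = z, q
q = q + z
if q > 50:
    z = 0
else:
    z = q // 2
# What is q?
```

Answer: 20

Derivation:
Trace (tracking q):
q = 8  # -> q = 8
z = 12  # -> z = 12
if q > z:  # condition is False
q = q + z  # -> q = 20
if q > 50:  # condition is False
else:
    z = q // 2  # -> z = 10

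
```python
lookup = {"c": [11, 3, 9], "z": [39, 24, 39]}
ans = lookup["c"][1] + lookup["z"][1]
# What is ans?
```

Answer: 27

Derivation:
Trace (tracking ans):
lookup = {'c': [11, 3, 9], 'z': [39, 24, 39]}  # -> lookup = {'c': [11, 3, 9], 'z': [39, 24, 39]}
ans = lookup['c'][1] + lookup['z'][1]  # -> ans = 27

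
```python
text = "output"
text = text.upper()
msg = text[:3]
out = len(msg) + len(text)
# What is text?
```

Trace (tracking text):
text = 'output'  # -> text = 'output'
text = text.upper()  # -> text = 'OUTPUT'
msg = text[:3]  # -> msg = 'OUT'
out = len(msg) + len(text)  # -> out = 9

Answer: 'OUTPUT'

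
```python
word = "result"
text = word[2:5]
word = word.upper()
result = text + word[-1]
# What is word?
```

Trace (tracking word):
word = 'result'  # -> word = 'result'
text = word[2:5]  # -> text = 'sul'
word = word.upper()  # -> word = 'RESULT'
result = text + word[-1]  # -> result = 'sulT'

Answer: 'RESULT'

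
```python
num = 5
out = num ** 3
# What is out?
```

Answer: 125

Derivation:
Trace (tracking out):
num = 5  # -> num = 5
out = num ** 3  # -> out = 125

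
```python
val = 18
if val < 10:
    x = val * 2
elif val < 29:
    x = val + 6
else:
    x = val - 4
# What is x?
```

Answer: 24

Derivation:
Trace (tracking x):
val = 18  # -> val = 18
if val < 10:  # condition is False
elif val < 29:  # condition is True
    x = val + 6  # -> x = 24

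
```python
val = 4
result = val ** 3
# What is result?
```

Trace (tracking result):
val = 4  # -> val = 4
result = val ** 3  # -> result = 64

Answer: 64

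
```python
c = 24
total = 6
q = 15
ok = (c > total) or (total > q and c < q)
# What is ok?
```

Trace (tracking ok):
c = 24  # -> c = 24
total = 6  # -> total = 6
q = 15  # -> q = 15
ok = c > total or (total > q and c < q)  # -> ok = True

Answer: True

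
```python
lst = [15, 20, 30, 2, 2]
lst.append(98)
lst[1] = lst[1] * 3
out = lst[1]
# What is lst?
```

Trace (tracking lst):
lst = [15, 20, 30, 2, 2]  # -> lst = [15, 20, 30, 2, 2]
lst.append(98)  # -> lst = [15, 20, 30, 2, 2, 98]
lst[1] = lst[1] * 3  # -> lst = [15, 60, 30, 2, 2, 98]
out = lst[1]  # -> out = 60

Answer: [15, 60, 30, 2, 2, 98]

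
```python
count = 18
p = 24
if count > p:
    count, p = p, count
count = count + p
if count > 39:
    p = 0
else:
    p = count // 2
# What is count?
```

Trace (tracking count):
count = 18  # -> count = 18
p = 24  # -> p = 24
if count > p:  # condition is False
count = count + p  # -> count = 42
if count > 39:  # condition is True
    p = 0  # -> p = 0

Answer: 42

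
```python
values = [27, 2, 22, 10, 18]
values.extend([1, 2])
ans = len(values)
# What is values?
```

Trace (tracking values):
values = [27, 2, 22, 10, 18]  # -> values = [27, 2, 22, 10, 18]
values.extend([1, 2])  # -> values = [27, 2, 22, 10, 18, 1, 2]
ans = len(values)  # -> ans = 7

Answer: [27, 2, 22, 10, 18, 1, 2]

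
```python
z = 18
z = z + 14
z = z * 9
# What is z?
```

Answer: 288

Derivation:
Trace (tracking z):
z = 18  # -> z = 18
z = z + 14  # -> z = 32
z = z * 9  # -> z = 288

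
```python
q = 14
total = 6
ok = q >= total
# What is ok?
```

Answer: True

Derivation:
Trace (tracking ok):
q = 14  # -> q = 14
total = 6  # -> total = 6
ok = q >= total  # -> ok = True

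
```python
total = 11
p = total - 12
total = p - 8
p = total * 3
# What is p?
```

Trace (tracking p):
total = 11  # -> total = 11
p = total - 12  # -> p = -1
total = p - 8  # -> total = -9
p = total * 3  # -> p = -27

Answer: -27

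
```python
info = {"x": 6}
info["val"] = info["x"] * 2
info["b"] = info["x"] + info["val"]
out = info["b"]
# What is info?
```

Answer: {'x': 6, 'val': 12, 'b': 18}

Derivation:
Trace (tracking info):
info = {'x': 6}  # -> info = {'x': 6}
info['val'] = info['x'] * 2  # -> info = {'x': 6, 'val': 12}
info['b'] = info['x'] + info['val']  # -> info = {'x': 6, 'val': 12, 'b': 18}
out = info['b']  # -> out = 18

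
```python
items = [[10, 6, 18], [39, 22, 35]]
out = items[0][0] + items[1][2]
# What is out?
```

Trace (tracking out):
items = [[10, 6, 18], [39, 22, 35]]  # -> items = [[10, 6, 18], [39, 22, 35]]
out = items[0][0] + items[1][2]  # -> out = 45

Answer: 45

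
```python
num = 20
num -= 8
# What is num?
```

Trace (tracking num):
num = 20  # -> num = 20
num -= 8  # -> num = 12

Answer: 12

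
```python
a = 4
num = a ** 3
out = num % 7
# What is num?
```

Trace (tracking num):
a = 4  # -> a = 4
num = a ** 3  # -> num = 64
out = num % 7  # -> out = 1

Answer: 64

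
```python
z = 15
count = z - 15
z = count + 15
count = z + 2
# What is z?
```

Trace (tracking z):
z = 15  # -> z = 15
count = z - 15  # -> count = 0
z = count + 15  # -> z = 15
count = z + 2  # -> count = 17

Answer: 15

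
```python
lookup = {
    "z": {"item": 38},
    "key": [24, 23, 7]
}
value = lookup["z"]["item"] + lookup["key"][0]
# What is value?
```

Trace (tracking value):
lookup = {'z': {'item': 38}, 'key': [24, 23, 7]}  # -> lookup = {'z': {'item': 38}, 'key': [24, 23, 7]}
value = lookup['z']['item'] + lookup['key'][0]  # -> value = 62

Answer: 62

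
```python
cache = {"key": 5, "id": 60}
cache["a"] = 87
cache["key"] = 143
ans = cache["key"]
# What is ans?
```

Answer: 143

Derivation:
Trace (tracking ans):
cache = {'key': 5, 'id': 60}  # -> cache = {'key': 5, 'id': 60}
cache['a'] = 87  # -> cache = {'key': 5, 'id': 60, 'a': 87}
cache['key'] = 143  # -> cache = {'key': 143, 'id': 60, 'a': 87}
ans = cache['key']  # -> ans = 143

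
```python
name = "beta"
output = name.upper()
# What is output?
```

Trace (tracking output):
name = 'beta'  # -> name = 'beta'
output = name.upper()  # -> output = 'BETA'

Answer: 'BETA'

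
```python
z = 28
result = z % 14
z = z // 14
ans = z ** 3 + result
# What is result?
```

Trace (tracking result):
z = 28  # -> z = 28
result = z % 14  # -> result = 0
z = z // 14  # -> z = 2
ans = z ** 3 + result  # -> ans = 8

Answer: 0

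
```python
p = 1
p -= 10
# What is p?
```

Answer: -9

Derivation:
Trace (tracking p):
p = 1  # -> p = 1
p -= 10  # -> p = -9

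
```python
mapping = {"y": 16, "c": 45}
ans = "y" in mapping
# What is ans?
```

Trace (tracking ans):
mapping = {'y': 16, 'c': 45}  # -> mapping = {'y': 16, 'c': 45}
ans = 'y' in mapping  # -> ans = True

Answer: True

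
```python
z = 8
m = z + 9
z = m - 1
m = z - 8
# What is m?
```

Answer: 8

Derivation:
Trace (tracking m):
z = 8  # -> z = 8
m = z + 9  # -> m = 17
z = m - 1  # -> z = 16
m = z - 8  # -> m = 8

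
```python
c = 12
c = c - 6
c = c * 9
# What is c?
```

Trace (tracking c):
c = 12  # -> c = 12
c = c - 6  # -> c = 6
c = c * 9  # -> c = 54

Answer: 54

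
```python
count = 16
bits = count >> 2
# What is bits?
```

Trace (tracking bits):
count = 16  # -> count = 16
bits = count >> 2  # -> bits = 4

Answer: 4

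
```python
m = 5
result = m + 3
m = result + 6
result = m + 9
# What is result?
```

Answer: 23

Derivation:
Trace (tracking result):
m = 5  # -> m = 5
result = m + 3  # -> result = 8
m = result + 6  # -> m = 14
result = m + 9  # -> result = 23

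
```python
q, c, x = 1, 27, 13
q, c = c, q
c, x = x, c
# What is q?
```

Trace (tracking q):
q, c, x = (1, 27, 13)  # -> q = 1, c = 27, x = 13
q, c = (c, q)  # -> q = 27, c = 1
c, x = (x, c)  # -> c = 13, x = 1

Answer: 27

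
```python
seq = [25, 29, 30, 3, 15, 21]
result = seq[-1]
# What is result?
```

Answer: 21

Derivation:
Trace (tracking result):
seq = [25, 29, 30, 3, 15, 21]  # -> seq = [25, 29, 30, 3, 15, 21]
result = seq[-1]  # -> result = 21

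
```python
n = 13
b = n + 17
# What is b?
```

Answer: 30

Derivation:
Trace (tracking b):
n = 13  # -> n = 13
b = n + 17  # -> b = 30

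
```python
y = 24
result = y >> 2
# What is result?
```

Answer: 6

Derivation:
Trace (tracking result):
y = 24  # -> y = 24
result = y >> 2  # -> result = 6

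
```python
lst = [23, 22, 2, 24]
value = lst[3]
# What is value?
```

Trace (tracking value):
lst = [23, 22, 2, 24]  # -> lst = [23, 22, 2, 24]
value = lst[3]  # -> value = 24

Answer: 24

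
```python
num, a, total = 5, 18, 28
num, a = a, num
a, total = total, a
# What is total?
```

Trace (tracking total):
num, a, total = (5, 18, 28)  # -> num = 5, a = 18, total = 28
num, a = (a, num)  # -> num = 18, a = 5
a, total = (total, a)  # -> a = 28, total = 5

Answer: 5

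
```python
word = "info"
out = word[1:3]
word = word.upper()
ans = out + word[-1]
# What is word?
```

Trace (tracking word):
word = 'info'  # -> word = 'info'
out = word[1:3]  # -> out = 'nf'
word = word.upper()  # -> word = 'INFO'
ans = out + word[-1]  # -> ans = 'nfO'

Answer: 'INFO'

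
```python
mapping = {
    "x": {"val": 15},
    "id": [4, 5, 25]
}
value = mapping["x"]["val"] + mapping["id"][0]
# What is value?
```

Trace (tracking value):
mapping = {'x': {'val': 15}, 'id': [4, 5, 25]}  # -> mapping = {'x': {'val': 15}, 'id': [4, 5, 25]}
value = mapping['x']['val'] + mapping['id'][0]  # -> value = 19

Answer: 19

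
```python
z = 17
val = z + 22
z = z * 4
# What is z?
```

Answer: 68

Derivation:
Trace (tracking z):
z = 17  # -> z = 17
val = z + 22  # -> val = 39
z = z * 4  # -> z = 68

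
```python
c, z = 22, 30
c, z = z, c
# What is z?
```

Trace (tracking z):
c, z = (22, 30)  # -> c = 22, z = 30
c, z = (z, c)  # -> c = 30, z = 22

Answer: 22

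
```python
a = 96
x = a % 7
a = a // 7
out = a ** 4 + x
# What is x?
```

Trace (tracking x):
a = 96  # -> a = 96
x = a % 7  # -> x = 5
a = a // 7  # -> a = 13
out = a ** 4 + x  # -> out = 28566

Answer: 5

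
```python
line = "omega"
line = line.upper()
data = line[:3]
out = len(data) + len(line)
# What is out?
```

Trace (tracking out):
line = 'omega'  # -> line = 'omega'
line = line.upper()  # -> line = 'OMEGA'
data = line[:3]  # -> data = 'OME'
out = len(data) + len(line)  # -> out = 8

Answer: 8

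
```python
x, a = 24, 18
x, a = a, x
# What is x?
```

Answer: 18

Derivation:
Trace (tracking x):
x, a = (24, 18)  # -> x = 24, a = 18
x, a = (a, x)  # -> x = 18, a = 24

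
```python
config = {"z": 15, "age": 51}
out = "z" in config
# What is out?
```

Answer: True

Derivation:
Trace (tracking out):
config = {'z': 15, 'age': 51}  # -> config = {'z': 15, 'age': 51}
out = 'z' in config  # -> out = True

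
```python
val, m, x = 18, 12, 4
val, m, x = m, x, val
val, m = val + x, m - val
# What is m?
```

Trace (tracking m):
val, m, x = (18, 12, 4)  # -> val = 18, m = 12, x = 4
val, m, x = (m, x, val)  # -> val = 12, m = 4, x = 18
val, m = (val + x, m - val)  # -> val = 30, m = -8

Answer: -8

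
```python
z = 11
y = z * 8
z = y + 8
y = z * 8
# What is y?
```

Answer: 768

Derivation:
Trace (tracking y):
z = 11  # -> z = 11
y = z * 8  # -> y = 88
z = y + 8  # -> z = 96
y = z * 8  # -> y = 768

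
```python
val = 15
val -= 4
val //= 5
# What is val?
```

Trace (tracking val):
val = 15  # -> val = 15
val -= 4  # -> val = 11
val //= 5  # -> val = 2

Answer: 2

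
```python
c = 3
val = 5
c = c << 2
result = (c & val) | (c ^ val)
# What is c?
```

Answer: 12

Derivation:
Trace (tracking c):
c = 3  # -> c = 3
val = 5  # -> val = 5
c = c << 2  # -> c = 12
result = c & val | c ^ val  # -> result = 13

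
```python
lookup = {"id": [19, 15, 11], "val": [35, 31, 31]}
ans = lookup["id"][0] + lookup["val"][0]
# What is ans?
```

Answer: 54

Derivation:
Trace (tracking ans):
lookup = {'id': [19, 15, 11], 'val': [35, 31, 31]}  # -> lookup = {'id': [19, 15, 11], 'val': [35, 31, 31]}
ans = lookup['id'][0] + lookup['val'][0]  # -> ans = 54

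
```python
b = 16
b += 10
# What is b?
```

Answer: 26

Derivation:
Trace (tracking b):
b = 16  # -> b = 16
b += 10  # -> b = 26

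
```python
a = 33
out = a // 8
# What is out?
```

Answer: 4

Derivation:
Trace (tracking out):
a = 33  # -> a = 33
out = a // 8  # -> out = 4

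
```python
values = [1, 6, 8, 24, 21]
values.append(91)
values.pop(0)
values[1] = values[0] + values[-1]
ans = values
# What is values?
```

Trace (tracking values):
values = [1, 6, 8, 24, 21]  # -> values = [1, 6, 8, 24, 21]
values.append(91)  # -> values = [1, 6, 8, 24, 21, 91]
values.pop(0)  # -> values = [6, 8, 24, 21, 91]
values[1] = values[0] + values[-1]  # -> values = [6, 97, 24, 21, 91]
ans = values  # -> ans = [6, 97, 24, 21, 91]

Answer: [6, 97, 24, 21, 91]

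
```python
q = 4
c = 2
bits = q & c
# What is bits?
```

Answer: 0

Derivation:
Trace (tracking bits):
q = 4  # -> q = 4
c = 2  # -> c = 2
bits = q & c  # -> bits = 0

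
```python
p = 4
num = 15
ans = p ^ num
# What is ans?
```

Answer: 11

Derivation:
Trace (tracking ans):
p = 4  # -> p = 4
num = 15  # -> num = 15
ans = p ^ num  # -> ans = 11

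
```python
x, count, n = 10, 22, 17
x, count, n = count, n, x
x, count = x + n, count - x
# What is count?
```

Answer: -5

Derivation:
Trace (tracking count):
x, count, n = (10, 22, 17)  # -> x = 10, count = 22, n = 17
x, count, n = (count, n, x)  # -> x = 22, count = 17, n = 10
x, count = (x + n, count - x)  # -> x = 32, count = -5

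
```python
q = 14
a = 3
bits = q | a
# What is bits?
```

Trace (tracking bits):
q = 14  # -> q = 14
a = 3  # -> a = 3
bits = q | a  # -> bits = 15

Answer: 15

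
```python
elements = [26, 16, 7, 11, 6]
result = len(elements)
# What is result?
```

Trace (tracking result):
elements = [26, 16, 7, 11, 6]  # -> elements = [26, 16, 7, 11, 6]
result = len(elements)  # -> result = 5

Answer: 5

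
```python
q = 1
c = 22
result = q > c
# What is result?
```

Trace (tracking result):
q = 1  # -> q = 1
c = 22  # -> c = 22
result = q > c  # -> result = False

Answer: False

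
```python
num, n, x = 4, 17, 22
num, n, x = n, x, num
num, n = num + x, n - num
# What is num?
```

Answer: 21

Derivation:
Trace (tracking num):
num, n, x = (4, 17, 22)  # -> num = 4, n = 17, x = 22
num, n, x = (n, x, num)  # -> num = 17, n = 22, x = 4
num, n = (num + x, n - num)  # -> num = 21, n = 5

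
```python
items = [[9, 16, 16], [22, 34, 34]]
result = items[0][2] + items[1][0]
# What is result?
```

Trace (tracking result):
items = [[9, 16, 16], [22, 34, 34]]  # -> items = [[9, 16, 16], [22, 34, 34]]
result = items[0][2] + items[1][0]  # -> result = 38

Answer: 38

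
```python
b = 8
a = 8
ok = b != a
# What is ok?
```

Trace (tracking ok):
b = 8  # -> b = 8
a = 8  # -> a = 8
ok = b != a  # -> ok = False

Answer: False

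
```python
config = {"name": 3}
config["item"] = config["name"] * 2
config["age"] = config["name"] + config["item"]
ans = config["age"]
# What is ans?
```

Answer: 9

Derivation:
Trace (tracking ans):
config = {'name': 3}  # -> config = {'name': 3}
config['item'] = config['name'] * 2  # -> config = {'name': 3, 'item': 6}
config['age'] = config['name'] + config['item']  # -> config = {'name': 3, 'item': 6, 'age': 9}
ans = config['age']  # -> ans = 9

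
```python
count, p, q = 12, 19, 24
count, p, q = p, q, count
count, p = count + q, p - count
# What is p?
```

Answer: 5

Derivation:
Trace (tracking p):
count, p, q = (12, 19, 24)  # -> count = 12, p = 19, q = 24
count, p, q = (p, q, count)  # -> count = 19, p = 24, q = 12
count, p = (count + q, p - count)  # -> count = 31, p = 5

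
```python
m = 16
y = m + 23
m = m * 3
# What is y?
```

Answer: 39

Derivation:
Trace (tracking y):
m = 16  # -> m = 16
y = m + 23  # -> y = 39
m = m * 3  # -> m = 48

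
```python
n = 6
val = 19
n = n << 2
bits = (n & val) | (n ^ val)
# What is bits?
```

Trace (tracking bits):
n = 6  # -> n = 6
val = 19  # -> val = 19
n = n << 2  # -> n = 24
bits = n & val | n ^ val  # -> bits = 27

Answer: 27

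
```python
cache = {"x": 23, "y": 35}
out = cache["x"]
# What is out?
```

Answer: 23

Derivation:
Trace (tracking out):
cache = {'x': 23, 'y': 35}  # -> cache = {'x': 23, 'y': 35}
out = cache['x']  # -> out = 23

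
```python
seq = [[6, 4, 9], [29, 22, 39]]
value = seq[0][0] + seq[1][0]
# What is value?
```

Answer: 35

Derivation:
Trace (tracking value):
seq = [[6, 4, 9], [29, 22, 39]]  # -> seq = [[6, 4, 9], [29, 22, 39]]
value = seq[0][0] + seq[1][0]  # -> value = 35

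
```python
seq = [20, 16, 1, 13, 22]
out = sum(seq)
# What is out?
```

Trace (tracking out):
seq = [20, 16, 1, 13, 22]  # -> seq = [20, 16, 1, 13, 22]
out = sum(seq)  # -> out = 72

Answer: 72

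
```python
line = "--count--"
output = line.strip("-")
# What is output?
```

Trace (tracking output):
line = '--count--'  # -> line = '--count--'
output = line.strip('-')  # -> output = 'count'

Answer: 'count'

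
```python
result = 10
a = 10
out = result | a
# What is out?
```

Answer: 10

Derivation:
Trace (tracking out):
result = 10  # -> result = 10
a = 10  # -> a = 10
out = result | a  # -> out = 10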